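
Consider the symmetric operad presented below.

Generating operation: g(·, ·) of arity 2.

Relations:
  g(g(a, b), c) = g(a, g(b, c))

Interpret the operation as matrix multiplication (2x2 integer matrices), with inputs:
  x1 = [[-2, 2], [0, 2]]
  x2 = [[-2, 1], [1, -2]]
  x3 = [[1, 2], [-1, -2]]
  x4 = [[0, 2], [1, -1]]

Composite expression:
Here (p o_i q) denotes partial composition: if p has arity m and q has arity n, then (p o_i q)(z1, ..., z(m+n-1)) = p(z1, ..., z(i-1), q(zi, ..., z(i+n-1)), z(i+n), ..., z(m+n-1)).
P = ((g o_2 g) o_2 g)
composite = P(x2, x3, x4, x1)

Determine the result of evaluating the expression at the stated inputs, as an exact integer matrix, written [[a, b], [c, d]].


[[12, -12], [-12, 12]]

g(x3, x4) = [[2, 0], [-2, 0]]
g(g(x3, x4), x1) = [[-4, 4], [4, -4]]
g(x2, g(g(x3, x4), x1)) = [[12, -12], [-12, 12]]


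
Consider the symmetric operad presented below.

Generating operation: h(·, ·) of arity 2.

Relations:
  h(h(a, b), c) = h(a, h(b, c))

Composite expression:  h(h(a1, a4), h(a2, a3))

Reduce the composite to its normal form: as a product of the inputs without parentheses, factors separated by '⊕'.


Associativity of h dissolves the nesting; only the a-input order survives.
h(a1, a4) unparenthesizes to a1 ⊕ a4
h(a2, a3) unparenthesizes to a2 ⊕ a3
h(h(a1, a4), h(a2, a3)) unparenthesizes to a1 ⊕ a4 ⊕ a2 ⊕ a3

a1 ⊕ a4 ⊕ a2 ⊕ a3


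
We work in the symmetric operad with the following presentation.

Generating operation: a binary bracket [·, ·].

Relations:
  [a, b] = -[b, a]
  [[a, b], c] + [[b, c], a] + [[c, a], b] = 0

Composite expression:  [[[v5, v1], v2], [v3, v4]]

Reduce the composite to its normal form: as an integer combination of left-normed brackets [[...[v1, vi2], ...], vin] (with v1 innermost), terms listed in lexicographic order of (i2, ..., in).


-[[[[v1, v5], v2], v3], v4] + [[[[v1, v5], v2], v4], v3]

Skip Jacobi rewriting: expand, keep v1-initial words, read off terms.
Composite bracket: [[[v5, v1], v2], [v3, v4]]
Each bracket splits as ab - ba, giving 16 signed words (2^4 = 16).
Only words starting with v1 matter:
  v1v5v2v3v4 (sign -1) contributes -[[[[v1, v5], v2], v3], v4]
  v1v5v2v4v3 (sign +1) contributes +[[[[v1, v5], v2], v4], v3]


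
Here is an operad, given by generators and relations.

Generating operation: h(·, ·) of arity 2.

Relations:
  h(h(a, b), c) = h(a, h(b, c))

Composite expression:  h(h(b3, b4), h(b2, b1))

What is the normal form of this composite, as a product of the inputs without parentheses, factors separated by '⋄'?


Under associativity of h, the answer is the b's in reading order.
h(b3, b4) linearizes to b3 ⋄ b4
h(b2, b1) linearizes to b2 ⋄ b1
h(h(b3, b4), h(b2, b1)) linearizes to b3 ⋄ b4 ⋄ b2 ⋄ b1

b3 ⋄ b4 ⋄ b2 ⋄ b1


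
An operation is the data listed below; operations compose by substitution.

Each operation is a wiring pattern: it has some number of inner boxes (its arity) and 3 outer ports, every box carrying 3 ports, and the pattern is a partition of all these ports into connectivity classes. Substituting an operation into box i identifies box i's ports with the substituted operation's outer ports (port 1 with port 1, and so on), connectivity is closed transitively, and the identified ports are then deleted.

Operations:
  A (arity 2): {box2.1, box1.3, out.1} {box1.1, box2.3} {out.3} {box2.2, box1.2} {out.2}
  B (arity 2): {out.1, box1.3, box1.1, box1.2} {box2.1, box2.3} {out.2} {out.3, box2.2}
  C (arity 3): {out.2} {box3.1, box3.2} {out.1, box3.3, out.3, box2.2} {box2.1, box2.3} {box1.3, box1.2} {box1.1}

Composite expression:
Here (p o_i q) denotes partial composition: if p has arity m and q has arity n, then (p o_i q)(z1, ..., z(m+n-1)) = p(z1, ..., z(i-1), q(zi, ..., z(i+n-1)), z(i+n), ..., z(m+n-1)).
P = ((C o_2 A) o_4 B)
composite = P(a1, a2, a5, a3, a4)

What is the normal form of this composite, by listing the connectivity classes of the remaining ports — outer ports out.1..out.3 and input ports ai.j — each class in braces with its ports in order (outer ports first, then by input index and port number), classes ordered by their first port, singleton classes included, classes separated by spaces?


{out.1, out.3, a4.2} {out.2} {a1.1} {a1.2, a1.3} {a2.1, a5.3} {a2.2, a5.2} {a2.3, a5.1} {a3.1, a3.2, a3.3} {a4.1, a4.3}

Treat the ports identified at C as solder joints: merge, then drop.
composing A on (a2, a5), with out.j its own outer ports: {out.1, a2.3, a5.1} {out.2} {out.3} {a2.1, a5.3} {a2.2, a5.2}
composing B on (a3, a4), with out.j its own outer ports: {out.1, a3.1, a3.2, a3.3} {out.2} {out.3, a4.2} {a4.1, a4.3}
composing C on (a1, a2, a5, a3, a4), with out.j its own outer ports: {out.1, out.3, a4.2} {out.2} {a1.1} {a1.2, a1.3} {a2.1, a5.3} {a2.2, a5.2} {a2.3, a5.1} {a3.1, a3.2, a3.3} {a4.1, a4.3}


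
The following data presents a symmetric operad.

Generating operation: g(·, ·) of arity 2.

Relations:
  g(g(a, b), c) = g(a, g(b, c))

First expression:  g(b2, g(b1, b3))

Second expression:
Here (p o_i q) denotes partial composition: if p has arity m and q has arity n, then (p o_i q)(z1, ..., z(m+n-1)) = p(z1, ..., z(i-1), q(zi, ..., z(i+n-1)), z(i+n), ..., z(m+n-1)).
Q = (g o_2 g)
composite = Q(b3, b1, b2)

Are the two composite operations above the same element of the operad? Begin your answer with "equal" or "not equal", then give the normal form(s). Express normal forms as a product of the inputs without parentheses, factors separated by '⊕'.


The first composite normalizes to b2 ⊕ b1 ⊕ b3
The second composite normalizes to b3 ⊕ b1 ⊕ b2
Distinct normal forms: not equal.

not equal; the first gives b2 ⊕ b1 ⊕ b3 and the second b3 ⊕ b1 ⊕ b2


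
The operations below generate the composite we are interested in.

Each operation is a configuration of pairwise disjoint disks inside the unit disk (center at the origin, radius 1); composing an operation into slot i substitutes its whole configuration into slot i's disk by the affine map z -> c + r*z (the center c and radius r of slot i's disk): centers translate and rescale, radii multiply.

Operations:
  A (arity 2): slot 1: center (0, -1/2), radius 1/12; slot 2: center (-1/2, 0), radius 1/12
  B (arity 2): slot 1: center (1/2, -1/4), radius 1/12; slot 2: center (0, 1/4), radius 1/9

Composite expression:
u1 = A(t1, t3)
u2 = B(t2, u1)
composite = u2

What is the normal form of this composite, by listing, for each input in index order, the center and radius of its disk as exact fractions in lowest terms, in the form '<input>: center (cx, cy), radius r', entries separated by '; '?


Each t-disk chains the slot maps above it in B; radii multiply.
t2: after 1 affine step, its disk has center (1/2, -1/4), radius 1/12
t1: after 2 affine steps, its disk has center (0, 7/36), radius 1/108
t3: after 2 affine steps, its disk has center (-1/18, 1/4), radius 1/108

t1: center (0, 7/36), radius 1/108; t2: center (1/2, -1/4), radius 1/12; t3: center (-1/18, 1/4), radius 1/108


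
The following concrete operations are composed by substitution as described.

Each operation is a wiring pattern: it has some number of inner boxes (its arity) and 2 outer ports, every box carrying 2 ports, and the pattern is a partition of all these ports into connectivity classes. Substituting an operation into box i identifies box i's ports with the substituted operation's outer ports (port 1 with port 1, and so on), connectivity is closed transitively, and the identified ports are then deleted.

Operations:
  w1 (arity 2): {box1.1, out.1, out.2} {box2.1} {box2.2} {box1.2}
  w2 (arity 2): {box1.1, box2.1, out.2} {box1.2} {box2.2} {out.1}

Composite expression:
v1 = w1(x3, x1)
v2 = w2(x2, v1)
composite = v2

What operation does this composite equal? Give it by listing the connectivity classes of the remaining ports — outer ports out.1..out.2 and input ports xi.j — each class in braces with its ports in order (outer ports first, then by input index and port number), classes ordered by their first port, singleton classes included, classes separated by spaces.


{out.1} {out.2, x2.1, x3.1} {x1.1} {x1.2} {x2.2} {x3.2}

Substituting into w2 glues patterns; closure does the rest.
after w1, the pattern on (x3, x1) reads {out.1, out.2, x3.1} {x1.1} {x1.2} {x3.2} (out.j = its outer ports)
after w2, the pattern on (x2, x3, x1) reads {out.1} {out.2, x2.1, x3.1} {x1.1} {x1.2} {x2.2} {x3.2} (out.j = its outer ports)


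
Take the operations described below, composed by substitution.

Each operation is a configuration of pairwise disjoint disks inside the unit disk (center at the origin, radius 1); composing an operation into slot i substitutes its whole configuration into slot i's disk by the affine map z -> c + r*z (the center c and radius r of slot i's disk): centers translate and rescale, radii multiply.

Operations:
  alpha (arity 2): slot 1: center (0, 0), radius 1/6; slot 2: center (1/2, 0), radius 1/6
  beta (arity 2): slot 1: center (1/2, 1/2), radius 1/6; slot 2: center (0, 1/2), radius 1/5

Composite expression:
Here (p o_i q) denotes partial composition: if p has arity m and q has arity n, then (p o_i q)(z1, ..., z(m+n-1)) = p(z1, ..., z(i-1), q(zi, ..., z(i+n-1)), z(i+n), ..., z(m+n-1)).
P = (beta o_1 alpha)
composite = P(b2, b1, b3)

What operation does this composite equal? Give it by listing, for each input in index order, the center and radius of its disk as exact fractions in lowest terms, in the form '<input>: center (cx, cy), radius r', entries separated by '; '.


b1: center (7/12, 1/2), radius 1/36; b2: center (1/2, 1/2), radius 1/36; b3: center (0, 1/2), radius 1/5


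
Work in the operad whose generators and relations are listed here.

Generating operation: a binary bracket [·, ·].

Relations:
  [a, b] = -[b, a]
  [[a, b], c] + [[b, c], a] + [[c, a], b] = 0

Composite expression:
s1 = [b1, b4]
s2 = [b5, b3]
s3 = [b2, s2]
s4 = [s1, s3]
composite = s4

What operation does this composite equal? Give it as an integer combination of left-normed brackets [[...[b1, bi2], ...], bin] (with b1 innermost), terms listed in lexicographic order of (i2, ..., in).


-[[[[b1, b4], b2], b3], b5] + [[[[b1, b4], b2], b5], b3] + [[[[b1, b4], b3], b5], b2] - [[[[b1, b4], b5], b3], b2]

Expand each bracket as ab - ba; the b1-initial words give the coefficients.
Composite bracket: [[b1, b4], [b2, [b5, b3]]]
Expanding via [a, b] = ab - ba: 16 signed words (2^4 = 16).
Words beginning with b1 determine it all:
  word b1b4b2b3b5 has sign -1, contributing -[[[[b1, b4], b2], b3], b5]
  word b1b4b2b5b3 has sign +1, contributing +[[[[b1, b4], b2], b5], b3]
  word b1b4b3b5b2 has sign +1, contributing +[[[[b1, b4], b3], b5], b2]
  word b1b4b5b3b2 has sign -1, contributing -[[[[b1, b4], b5], b3], b2]


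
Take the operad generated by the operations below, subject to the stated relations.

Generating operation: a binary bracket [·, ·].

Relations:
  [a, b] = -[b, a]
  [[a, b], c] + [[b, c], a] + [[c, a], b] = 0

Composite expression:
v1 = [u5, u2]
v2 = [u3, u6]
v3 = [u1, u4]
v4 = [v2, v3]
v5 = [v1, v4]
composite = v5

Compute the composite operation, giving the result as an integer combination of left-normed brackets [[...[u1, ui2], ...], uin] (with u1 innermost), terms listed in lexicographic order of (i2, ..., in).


-[[[[[u1, u4], u3], u6], u2], u5] + [[[[[u1, u4], u3], u6], u5], u2] + [[[[[u1, u4], u6], u3], u2], u5] - [[[[[u1, u4], u6], u3], u5], u2]

Expand each bracket as ab - ba; the u1-initial words give the coefficients.
Composite bracket: [[u5, u2], [[u3, u6], [u1, u4]]]
The bracket unfolds into 32 signed words via [a, b] = ab - ba (2^5 = 32).
Collect the words opening with u1:
  word u1u4u3u6u2u5 has sign -1, contributing -[[[[[u1, u4], u3], u6], u2], u5]
  word u1u4u3u6u5u2 has sign +1, contributing +[[[[[u1, u4], u3], u6], u5], u2]
  word u1u4u6u3u2u5 has sign +1, contributing +[[[[[u1, u4], u6], u3], u2], u5]
  word u1u4u6u3u5u2 has sign -1, contributing -[[[[[u1, u4], u6], u3], u5], u2]


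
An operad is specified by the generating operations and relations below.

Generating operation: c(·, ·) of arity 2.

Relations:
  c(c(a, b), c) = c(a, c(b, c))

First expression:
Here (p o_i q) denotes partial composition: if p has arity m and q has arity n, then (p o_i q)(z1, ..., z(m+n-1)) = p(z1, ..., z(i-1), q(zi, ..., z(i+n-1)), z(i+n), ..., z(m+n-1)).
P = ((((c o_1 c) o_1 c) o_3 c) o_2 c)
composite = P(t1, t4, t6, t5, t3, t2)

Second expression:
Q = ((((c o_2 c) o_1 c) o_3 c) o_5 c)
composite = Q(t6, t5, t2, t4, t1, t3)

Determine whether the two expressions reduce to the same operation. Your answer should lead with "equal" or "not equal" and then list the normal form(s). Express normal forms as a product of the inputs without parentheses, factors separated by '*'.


not equal: they reduce to t1 * t4 * t6 * t5 * t3 * t2 and t6 * t5 * t2 * t4 * t1 * t3

The first composite normalizes to t1 * t4 * t6 * t5 * t3 * t2
The second composite normalizes to t6 * t5 * t2 * t4 * t1 * t3
No match — not equal.


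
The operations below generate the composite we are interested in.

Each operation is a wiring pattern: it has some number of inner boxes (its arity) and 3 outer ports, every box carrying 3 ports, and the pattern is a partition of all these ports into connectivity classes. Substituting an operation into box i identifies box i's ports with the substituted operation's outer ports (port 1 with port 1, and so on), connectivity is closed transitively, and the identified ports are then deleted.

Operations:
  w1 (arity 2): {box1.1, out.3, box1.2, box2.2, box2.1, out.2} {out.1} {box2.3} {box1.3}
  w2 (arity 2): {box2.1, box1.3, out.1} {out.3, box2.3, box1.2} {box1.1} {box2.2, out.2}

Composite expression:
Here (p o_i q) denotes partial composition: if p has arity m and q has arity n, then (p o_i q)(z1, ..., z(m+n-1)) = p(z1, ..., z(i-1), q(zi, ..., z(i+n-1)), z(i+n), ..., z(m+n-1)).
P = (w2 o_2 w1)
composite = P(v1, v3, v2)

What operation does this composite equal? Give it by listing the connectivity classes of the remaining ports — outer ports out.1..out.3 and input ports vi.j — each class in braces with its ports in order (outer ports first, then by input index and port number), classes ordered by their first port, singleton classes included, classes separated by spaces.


{out.1, v1.3} {out.2, out.3, v1.2, v2.1, v2.2, v3.1, v3.2} {v1.1} {v2.3} {v3.3}

Two ports join when wires chain via w2-identified ports.
w1 over (v3, v2) gives {out.1} {out.2, out.3, v2.1, v2.2, v3.1, v3.2} {v2.3} {v3.3}, out.j being that stage's outer ports
w2 over (v1, v3, v2) gives {out.1, v1.3} {out.2, out.3, v1.2, v2.1, v2.2, v3.1, v3.2} {v1.1} {v2.3} {v3.3}, out.j being that stage's outer ports


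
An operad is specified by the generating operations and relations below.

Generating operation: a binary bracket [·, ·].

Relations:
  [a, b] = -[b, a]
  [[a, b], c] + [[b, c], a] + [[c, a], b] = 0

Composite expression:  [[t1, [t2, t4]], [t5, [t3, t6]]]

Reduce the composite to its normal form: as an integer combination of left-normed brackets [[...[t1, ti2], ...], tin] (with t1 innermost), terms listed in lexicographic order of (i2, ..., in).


-[[[[[t1, t2], t4], t3], t6], t5] + [[[[[t1, t2], t4], t5], t3], t6] - [[[[[t1, t2], t4], t5], t6], t3] + [[[[[t1, t2], t4], t6], t3], t5] + [[[[[t1, t4], t2], t3], t6], t5] - [[[[[t1, t4], t2], t5], t3], t6] + [[[[[t1, t4], t2], t5], t6], t3] - [[[[[t1, t4], t2], t6], t3], t5]

Expand each bracket as ab - ba; the t1-initial words give the coefficients.
Composite bracket: [[t1, [t2, t4]], [t5, [t3, t6]]]
Under [a, b] = ab - ba we get 32 signed associative words (2^5 = 32).
Coefficients come from the t1-initial words:
  sign of t1t2t4t3t6t5 is -1, so it contributes -[[[[[t1, t2], t4], t3], t6], t5]
  sign of t1t2t4t5t3t6 is +1, so it contributes +[[[[[t1, t2], t4], t5], t3], t6]
  sign of t1t2t4t5t6t3 is -1, so it contributes -[[[[[t1, t2], t4], t5], t6], t3]
  sign of t1t2t4t6t3t5 is +1, so it contributes +[[[[[t1, t2], t4], t6], t3], t5]
  sign of t1t4t2t3t6t5 is +1, so it contributes +[[[[[t1, t4], t2], t3], t6], t5]
  sign of t1t4t2t5t3t6 is -1, so it contributes -[[[[[t1, t4], t2], t5], t3], t6]
  sign of t1t4t2t5t6t3 is +1, so it contributes +[[[[[t1, t4], t2], t5], t6], t3]
  sign of t1t4t2t6t3t5 is -1, so it contributes -[[[[[t1, t4], t2], t6], t3], t5]


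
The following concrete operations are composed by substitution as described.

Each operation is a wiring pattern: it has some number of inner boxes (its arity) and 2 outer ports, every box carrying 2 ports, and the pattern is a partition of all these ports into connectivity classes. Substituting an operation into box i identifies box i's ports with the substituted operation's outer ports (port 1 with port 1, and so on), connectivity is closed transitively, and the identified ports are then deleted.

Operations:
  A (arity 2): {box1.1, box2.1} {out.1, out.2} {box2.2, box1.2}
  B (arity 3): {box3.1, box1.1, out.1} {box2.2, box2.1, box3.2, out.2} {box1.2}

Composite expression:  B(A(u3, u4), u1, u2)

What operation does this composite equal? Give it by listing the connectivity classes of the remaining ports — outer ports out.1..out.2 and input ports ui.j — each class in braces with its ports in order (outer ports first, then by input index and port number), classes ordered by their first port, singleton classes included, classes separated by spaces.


{out.1, u2.1} {out.2, u1.1, u1.2, u2.2} {u3.1, u4.1} {u3.2, u4.2}

After gluing at B, chains via deleted ports link the u-ports.
composing A on (u3, u4), with out.j its own outer ports: {out.1, out.2} {u3.1, u4.1} {u3.2, u4.2}
composing B on (u3, u4, u1, u2), with out.j its own outer ports: {out.1, u2.1} {out.2, u1.1, u1.2, u2.2} {u3.1, u4.1} {u3.2, u4.2}


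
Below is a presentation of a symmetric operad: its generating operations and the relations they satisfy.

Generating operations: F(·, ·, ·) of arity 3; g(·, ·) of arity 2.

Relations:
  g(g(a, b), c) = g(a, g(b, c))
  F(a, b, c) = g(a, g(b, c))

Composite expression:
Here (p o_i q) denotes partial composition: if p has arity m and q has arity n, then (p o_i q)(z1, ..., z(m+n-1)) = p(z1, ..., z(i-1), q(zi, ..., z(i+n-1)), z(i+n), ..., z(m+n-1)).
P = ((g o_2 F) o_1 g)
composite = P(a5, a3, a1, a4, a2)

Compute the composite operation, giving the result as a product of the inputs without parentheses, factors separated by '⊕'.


Every regrouping of g is equal, so read the a-inputs in written order.
g(a5, a3) reduces to a5 ⊕ a3
F(a1, a4, a2) reduces to a1 ⊕ a4 ⊕ a2
g(g(a5, a3), F(a1, a4, a2)) reduces to a5 ⊕ a3 ⊕ a1 ⊕ a4 ⊕ a2

a5 ⊕ a3 ⊕ a1 ⊕ a4 ⊕ a2


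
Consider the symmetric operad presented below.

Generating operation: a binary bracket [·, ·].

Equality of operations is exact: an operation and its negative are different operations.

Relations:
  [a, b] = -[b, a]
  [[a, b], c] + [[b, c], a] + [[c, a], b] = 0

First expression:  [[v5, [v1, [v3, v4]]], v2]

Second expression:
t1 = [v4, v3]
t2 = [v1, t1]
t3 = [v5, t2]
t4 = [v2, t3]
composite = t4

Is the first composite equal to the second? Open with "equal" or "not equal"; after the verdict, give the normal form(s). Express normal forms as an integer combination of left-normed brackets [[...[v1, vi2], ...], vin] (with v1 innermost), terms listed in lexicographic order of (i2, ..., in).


equal; the common form is -[[[[v1, v3], v4], v5], v2] + [[[[v1, v4], v3], v5], v2]

Reducing the first expression gives -[[[[v1, v3], v4], v5], v2] + [[[[v1, v4], v3], v5], v2]
Reducing the second expression gives -[[[[v1, v3], v4], v5], v2] + [[[[v1, v4], v3], v5], v2]
One common form — equal.


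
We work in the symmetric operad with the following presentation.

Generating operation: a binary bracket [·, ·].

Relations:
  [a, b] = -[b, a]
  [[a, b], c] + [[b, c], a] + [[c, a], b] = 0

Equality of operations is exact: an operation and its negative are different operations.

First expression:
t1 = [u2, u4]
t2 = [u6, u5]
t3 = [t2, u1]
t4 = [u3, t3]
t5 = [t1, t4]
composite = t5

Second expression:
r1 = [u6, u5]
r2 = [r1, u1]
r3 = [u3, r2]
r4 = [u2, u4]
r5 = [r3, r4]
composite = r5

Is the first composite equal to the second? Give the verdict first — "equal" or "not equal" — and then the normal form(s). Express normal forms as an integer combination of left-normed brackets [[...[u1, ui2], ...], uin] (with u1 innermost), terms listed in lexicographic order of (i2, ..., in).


not equal: they reduce to [[[[[u1, u5], u6], u3], u2], u4] - [[[[[u1, u5], u6], u3], u4], u2] - [[[[[u1, u6], u5], u3], u2], u4] + [[[[[u1, u6], u5], u3], u4], u2] and -[[[[[u1, u5], u6], u3], u2], u4] + [[[[[u1, u5], u6], u3], u4], u2] + [[[[[u1, u6], u5], u3], u2], u4] - [[[[[u1, u6], u5], u3], u4], u2]

In normal form, the first expression is [[[[[u1, u5], u6], u3], u2], u4] - [[[[[u1, u5], u6], u3], u4], u2] - [[[[[u1, u6], u5], u3], u2], u4] + [[[[[u1, u6], u5], u3], u4], u2]
In normal form, the second expression is -[[[[[u1, u5], u6], u3], u2], u4] + [[[[[u1, u5], u6], u3], u4], u2] + [[[[[u1, u6], u5], u3], u2], u4] - [[[[[u1, u6], u5], u3], u4], u2]
The normal forms differ: not equal.


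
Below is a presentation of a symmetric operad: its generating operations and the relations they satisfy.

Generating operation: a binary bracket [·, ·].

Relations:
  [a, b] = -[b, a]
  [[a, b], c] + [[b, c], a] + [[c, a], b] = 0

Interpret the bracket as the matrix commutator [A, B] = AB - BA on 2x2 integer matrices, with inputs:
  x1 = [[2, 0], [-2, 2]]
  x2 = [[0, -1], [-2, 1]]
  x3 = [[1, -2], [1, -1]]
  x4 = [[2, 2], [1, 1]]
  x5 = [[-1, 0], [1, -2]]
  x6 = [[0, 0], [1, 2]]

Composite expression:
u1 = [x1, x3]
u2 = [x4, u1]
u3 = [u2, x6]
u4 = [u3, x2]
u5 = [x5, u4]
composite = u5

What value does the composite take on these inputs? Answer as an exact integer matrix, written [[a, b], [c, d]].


[[0, 0], [-120, 0]]


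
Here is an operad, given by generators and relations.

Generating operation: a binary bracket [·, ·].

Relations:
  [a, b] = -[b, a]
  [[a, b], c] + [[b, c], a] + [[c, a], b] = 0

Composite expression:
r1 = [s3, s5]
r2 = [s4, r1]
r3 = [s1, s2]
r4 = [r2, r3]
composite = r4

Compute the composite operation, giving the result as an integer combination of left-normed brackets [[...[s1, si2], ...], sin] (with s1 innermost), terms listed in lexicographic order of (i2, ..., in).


Expand each bracket as ab - ba; the s1-initial words give the coefficients.
Composite bracket: [[s4, [s3, s5]], [s1, s2]]
Applying ab - ba throughout gives 16 signed words (2^4 = 16).
Only words starting with s1 matter:
  sign of s1s2s3s5s4 is +1, so it contributes +[[[[s1, s2], s3], s5], s4]
  sign of s1s2s4s3s5 is -1, so it contributes -[[[[s1, s2], s4], s3], s5]
  sign of s1s2s4s5s3 is +1, so it contributes +[[[[s1, s2], s4], s5], s3]
  sign of s1s2s5s3s4 is -1, so it contributes -[[[[s1, s2], s5], s3], s4]

[[[[s1, s2], s3], s5], s4] - [[[[s1, s2], s4], s3], s5] + [[[[s1, s2], s4], s5], s3] - [[[[s1, s2], s5], s3], s4]


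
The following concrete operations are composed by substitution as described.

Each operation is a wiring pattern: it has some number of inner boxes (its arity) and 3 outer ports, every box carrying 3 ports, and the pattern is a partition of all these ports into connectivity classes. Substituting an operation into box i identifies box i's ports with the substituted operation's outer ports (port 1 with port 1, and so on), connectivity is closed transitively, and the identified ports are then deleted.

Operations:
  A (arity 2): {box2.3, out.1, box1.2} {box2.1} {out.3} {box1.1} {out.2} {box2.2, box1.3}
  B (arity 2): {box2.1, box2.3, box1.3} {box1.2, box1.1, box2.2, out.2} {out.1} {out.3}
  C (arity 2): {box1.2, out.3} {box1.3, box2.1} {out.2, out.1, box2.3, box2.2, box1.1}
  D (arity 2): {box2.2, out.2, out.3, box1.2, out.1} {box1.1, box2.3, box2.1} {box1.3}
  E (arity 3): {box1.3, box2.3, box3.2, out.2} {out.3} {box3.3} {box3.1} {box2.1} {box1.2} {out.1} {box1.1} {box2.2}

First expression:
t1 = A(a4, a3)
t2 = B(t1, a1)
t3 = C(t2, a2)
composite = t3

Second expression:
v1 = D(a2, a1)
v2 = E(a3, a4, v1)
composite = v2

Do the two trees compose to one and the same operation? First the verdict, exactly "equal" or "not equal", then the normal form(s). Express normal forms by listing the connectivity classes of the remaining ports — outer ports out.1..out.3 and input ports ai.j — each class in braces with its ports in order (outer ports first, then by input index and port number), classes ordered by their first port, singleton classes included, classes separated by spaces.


not equal; first: {out.1, out.2, a2.2, a2.3} {out.3, a1.2, a3.3, a4.2} {a1.1, a1.3} {a2.1} {a3.1} {a3.2, a4.3} {a4.1}; second: {out.1} {out.2, a1.2, a2.2, a3.3, a4.3} {out.3} {a1.1, a1.3, a2.1} {a2.3} {a3.1} {a3.2} {a4.1} {a4.2}

In normal form, the first expression is {out.1, out.2, a2.2, a2.3} {out.3, a1.2, a3.3, a4.2} {a1.1, a1.3} {a2.1} {a3.1} {a3.2, a4.3} {a4.1}
In normal form, the second expression is {out.1} {out.2, a1.2, a2.2, a3.3, a4.3} {out.3} {a1.1, a1.3, a2.1} {a2.3} {a3.1} {a3.2} {a4.1} {a4.2}
Different reductions; not equal.


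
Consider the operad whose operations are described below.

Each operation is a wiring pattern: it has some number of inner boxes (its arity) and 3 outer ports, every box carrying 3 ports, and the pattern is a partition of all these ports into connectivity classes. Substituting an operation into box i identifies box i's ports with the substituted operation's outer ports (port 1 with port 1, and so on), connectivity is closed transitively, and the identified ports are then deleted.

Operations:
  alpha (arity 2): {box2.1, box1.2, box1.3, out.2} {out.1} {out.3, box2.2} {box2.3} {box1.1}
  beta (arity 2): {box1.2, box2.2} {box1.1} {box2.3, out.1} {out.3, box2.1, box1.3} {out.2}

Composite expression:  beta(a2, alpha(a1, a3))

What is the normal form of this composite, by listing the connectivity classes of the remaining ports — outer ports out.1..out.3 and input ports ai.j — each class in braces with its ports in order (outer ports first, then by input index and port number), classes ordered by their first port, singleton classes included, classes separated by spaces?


Two ports join when wires chain via beta-identified ports.
composing alpha on (a1, a3), with out.j its own outer ports: {out.1} {out.2, a1.2, a1.3, a3.1} {out.3, a3.2} {a1.1} {a3.3}
composing beta on (a2, a1, a3), with out.j its own outer ports: {out.1, a3.2} {out.2} {out.3, a2.3} {a1.1} {a1.2, a1.3, a2.2, a3.1} {a2.1} {a3.3}

{out.1, a3.2} {out.2} {out.3, a2.3} {a1.1} {a1.2, a1.3, a2.2, a3.1} {a2.1} {a3.3}


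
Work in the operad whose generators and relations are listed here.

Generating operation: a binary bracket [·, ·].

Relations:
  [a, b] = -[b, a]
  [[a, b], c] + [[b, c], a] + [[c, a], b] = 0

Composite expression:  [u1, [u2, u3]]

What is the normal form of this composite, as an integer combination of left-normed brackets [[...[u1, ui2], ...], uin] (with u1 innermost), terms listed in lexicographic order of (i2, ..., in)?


Skip Jacobi rewriting: expand, keep u1-initial words, read off terms.
Composite bracket: [u1, [u2, u3]]
Each bracket splits as ab - ba, giving 4 signed words (2^2 = 4).
Collect the words opening with u1:
  u1u2u3 (sign +1) contributes +[[u1, u2], u3]
  u1u3u2 (sign -1) contributes -[[u1, u3], u2]

[[u1, u2], u3] - [[u1, u3], u2]


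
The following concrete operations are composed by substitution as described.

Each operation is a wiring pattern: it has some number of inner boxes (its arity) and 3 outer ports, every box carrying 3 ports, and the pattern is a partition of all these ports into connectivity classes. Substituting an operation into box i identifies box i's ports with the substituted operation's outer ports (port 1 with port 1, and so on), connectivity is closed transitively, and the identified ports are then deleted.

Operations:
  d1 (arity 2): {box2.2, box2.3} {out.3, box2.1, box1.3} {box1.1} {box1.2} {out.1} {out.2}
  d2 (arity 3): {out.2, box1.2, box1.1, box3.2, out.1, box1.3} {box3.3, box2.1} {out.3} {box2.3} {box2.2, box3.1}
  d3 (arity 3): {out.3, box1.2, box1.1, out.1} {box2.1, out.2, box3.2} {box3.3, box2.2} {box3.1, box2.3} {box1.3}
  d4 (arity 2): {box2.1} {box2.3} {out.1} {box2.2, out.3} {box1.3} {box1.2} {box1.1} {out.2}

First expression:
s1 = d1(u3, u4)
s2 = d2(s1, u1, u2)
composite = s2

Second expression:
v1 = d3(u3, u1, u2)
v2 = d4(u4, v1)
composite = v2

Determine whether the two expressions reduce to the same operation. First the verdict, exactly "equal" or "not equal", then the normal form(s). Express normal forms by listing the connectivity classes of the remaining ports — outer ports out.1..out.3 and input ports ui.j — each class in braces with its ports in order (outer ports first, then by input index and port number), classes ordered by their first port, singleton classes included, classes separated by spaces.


not equal — first {out.1, out.2, u2.2, u3.3, u4.1} {out.3} {u1.1, u2.3} {u1.2, u2.1} {u1.3} {u3.1} {u3.2} {u4.2, u4.3}, second {out.1} {out.2} {out.3, u1.1, u2.2} {u1.2, u2.3} {u1.3, u2.1} {u3.1, u3.2} {u3.3} {u4.1} {u4.2} {u4.3}

Normal form of the first expression: {out.1, out.2, u2.2, u3.3, u4.1} {out.3} {u1.1, u2.3} {u1.2, u2.1} {u1.3} {u3.1} {u3.2} {u4.2, u4.3}
Normal form of the second expression: {out.1} {out.2} {out.3, u1.1, u2.2} {u1.2, u2.3} {u1.3, u2.1} {u3.1, u3.2} {u3.3} {u4.1} {u4.2} {u4.3}
The normal forms differ: not equal.


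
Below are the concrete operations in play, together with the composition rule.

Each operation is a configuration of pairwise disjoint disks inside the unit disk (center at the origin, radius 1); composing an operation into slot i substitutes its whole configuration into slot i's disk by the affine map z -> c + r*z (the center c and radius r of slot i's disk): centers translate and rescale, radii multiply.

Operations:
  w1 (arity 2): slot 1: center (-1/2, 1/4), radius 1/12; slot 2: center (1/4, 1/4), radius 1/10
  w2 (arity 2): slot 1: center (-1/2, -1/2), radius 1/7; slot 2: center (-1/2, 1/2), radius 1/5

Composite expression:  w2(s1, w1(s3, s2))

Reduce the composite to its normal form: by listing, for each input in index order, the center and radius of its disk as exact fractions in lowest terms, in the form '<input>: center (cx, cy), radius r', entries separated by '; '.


s1: center (-1/2, -1/2), radius 1/7; s2: center (-9/20, 11/20), radius 1/50; s3: center (-3/5, 11/20), radius 1/60

Below w2, radii multiply path by path; the s-disk centers shift.
s1: after 1 affine step, its disk has center (-1/2, -1/2), radius 1/7
s3: after 2 affine steps, its disk has center (-3/5, 11/20), radius 1/60
s2: after 2 affine steps, its disk has center (-9/20, 11/20), radius 1/50


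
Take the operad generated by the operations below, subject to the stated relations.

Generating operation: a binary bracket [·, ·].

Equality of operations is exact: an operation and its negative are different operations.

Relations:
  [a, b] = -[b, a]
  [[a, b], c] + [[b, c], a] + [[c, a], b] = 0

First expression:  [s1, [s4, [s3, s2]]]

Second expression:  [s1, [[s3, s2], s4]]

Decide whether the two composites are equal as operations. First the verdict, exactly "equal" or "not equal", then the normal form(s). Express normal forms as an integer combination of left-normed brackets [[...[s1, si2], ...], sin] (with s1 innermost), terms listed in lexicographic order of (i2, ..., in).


Reducing the first expression gives [[[s1, s2], s3], s4] - [[[s1, s3], s2], s4] - [[[s1, s4], s2], s3] + [[[s1, s4], s3], s2]
Reducing the second expression gives -[[[s1, s2], s3], s4] + [[[s1, s3], s2], s4] + [[[s1, s4], s2], s3] - [[[s1, s4], s3], s2]
Distinct normal forms: not equal.

not equal: they reduce to [[[s1, s2], s3], s4] - [[[s1, s3], s2], s4] - [[[s1, s4], s2], s3] + [[[s1, s4], s3], s2] and -[[[s1, s2], s3], s4] + [[[s1, s3], s2], s4] + [[[s1, s4], s2], s3] - [[[s1, s4], s3], s2]


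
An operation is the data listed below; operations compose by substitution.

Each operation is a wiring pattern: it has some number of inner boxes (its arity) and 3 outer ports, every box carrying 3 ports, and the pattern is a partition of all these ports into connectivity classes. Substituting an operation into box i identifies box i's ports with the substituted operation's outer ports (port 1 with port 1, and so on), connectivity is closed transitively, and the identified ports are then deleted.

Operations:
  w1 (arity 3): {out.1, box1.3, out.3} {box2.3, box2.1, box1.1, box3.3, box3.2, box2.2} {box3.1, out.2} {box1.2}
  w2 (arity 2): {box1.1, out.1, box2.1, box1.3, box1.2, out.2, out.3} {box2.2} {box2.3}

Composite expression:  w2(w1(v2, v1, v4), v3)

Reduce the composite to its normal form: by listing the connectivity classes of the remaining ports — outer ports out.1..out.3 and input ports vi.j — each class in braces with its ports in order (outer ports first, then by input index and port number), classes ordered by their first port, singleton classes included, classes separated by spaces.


{out.1, out.2, out.3, v2.3, v3.1, v4.1} {v1.1, v1.2, v1.3, v2.1, v4.2, v4.3} {v2.2} {v3.2} {v3.3}

After gluing at w2, chains via deleted ports link the v-ports.
w1 over (v2, v1, v4) gives {out.1, out.3, v2.3} {out.2, v4.1} {v1.1, v1.2, v1.3, v2.1, v4.2, v4.3} {v2.2}, out.j being that stage's outer ports
w2 over (v2, v1, v4, v3) gives {out.1, out.2, out.3, v2.3, v3.1, v4.1} {v1.1, v1.2, v1.3, v2.1, v4.2, v4.3} {v2.2} {v3.2} {v3.3}, out.j being that stage's outer ports


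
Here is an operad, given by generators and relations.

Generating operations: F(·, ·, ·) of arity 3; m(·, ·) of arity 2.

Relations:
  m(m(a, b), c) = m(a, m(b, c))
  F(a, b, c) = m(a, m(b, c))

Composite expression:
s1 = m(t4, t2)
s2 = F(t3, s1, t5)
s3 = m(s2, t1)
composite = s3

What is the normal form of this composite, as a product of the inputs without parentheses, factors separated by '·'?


t3 · t4 · t2 · t5 · t1

The m-tree's shape is irrelevant; the t-reading-order decides.
m(t4, t2) collapses to t4 · t2
F(t3, m(t4, t2), t5) collapses to t3 · t4 · t2 · t5
m(F(t3, m(t4, t2), t5), t1) collapses to t3 · t4 · t2 · t5 · t1


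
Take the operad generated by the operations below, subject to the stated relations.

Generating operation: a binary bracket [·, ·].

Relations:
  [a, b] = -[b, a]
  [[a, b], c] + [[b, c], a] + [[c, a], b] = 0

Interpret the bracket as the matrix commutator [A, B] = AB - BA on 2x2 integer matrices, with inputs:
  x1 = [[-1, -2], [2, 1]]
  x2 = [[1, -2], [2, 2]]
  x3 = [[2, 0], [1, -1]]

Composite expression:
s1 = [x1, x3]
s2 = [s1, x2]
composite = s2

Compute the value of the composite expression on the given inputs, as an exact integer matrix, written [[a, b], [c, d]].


[[28, 14], [0, -28]]

[x1, x3] = [[-2, 6], [8, 2]]
[[x1, x3], x2] = [[28, 14], [0, -28]]


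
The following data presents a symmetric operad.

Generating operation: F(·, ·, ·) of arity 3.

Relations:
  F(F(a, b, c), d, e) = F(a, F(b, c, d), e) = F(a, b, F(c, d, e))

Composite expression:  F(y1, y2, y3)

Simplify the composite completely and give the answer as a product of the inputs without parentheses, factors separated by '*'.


Every regrouping of F is equal, so read the y-inputs in written order.
F(y1, y2, y3) spells out as y1 * y2 * y3

y1 * y2 * y3


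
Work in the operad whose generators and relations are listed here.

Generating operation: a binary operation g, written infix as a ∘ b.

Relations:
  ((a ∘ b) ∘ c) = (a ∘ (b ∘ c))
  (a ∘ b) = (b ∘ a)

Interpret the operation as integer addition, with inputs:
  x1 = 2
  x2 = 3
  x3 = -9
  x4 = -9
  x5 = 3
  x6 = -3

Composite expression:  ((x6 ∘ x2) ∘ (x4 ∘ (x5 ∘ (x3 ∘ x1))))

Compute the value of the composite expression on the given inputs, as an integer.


-13

(x6 ∘ x2) = 0
(x3 ∘ x1) = -7
(x5 ∘ (x3 ∘ x1)) = -4
(x4 ∘ (x5 ∘ (x3 ∘ x1))) = -13
((x6 ∘ x2) ∘ (x4 ∘ (x5 ∘ (x3 ∘ x1)))) = -13


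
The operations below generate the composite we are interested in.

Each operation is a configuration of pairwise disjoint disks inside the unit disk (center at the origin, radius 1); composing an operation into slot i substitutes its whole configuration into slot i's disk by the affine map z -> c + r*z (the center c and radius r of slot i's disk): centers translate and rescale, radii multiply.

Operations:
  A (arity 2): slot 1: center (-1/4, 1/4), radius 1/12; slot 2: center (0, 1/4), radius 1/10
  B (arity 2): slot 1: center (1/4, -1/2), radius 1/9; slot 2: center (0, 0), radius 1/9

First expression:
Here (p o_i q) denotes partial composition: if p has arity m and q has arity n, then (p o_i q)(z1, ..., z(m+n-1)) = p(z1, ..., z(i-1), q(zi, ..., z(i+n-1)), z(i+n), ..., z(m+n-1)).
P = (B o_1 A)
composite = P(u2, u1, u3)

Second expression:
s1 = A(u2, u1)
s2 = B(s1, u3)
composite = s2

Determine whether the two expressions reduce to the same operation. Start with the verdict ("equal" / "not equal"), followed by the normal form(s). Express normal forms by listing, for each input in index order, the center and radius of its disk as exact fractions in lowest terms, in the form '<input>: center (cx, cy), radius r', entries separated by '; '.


Reducing the first expression gives u1: center (1/4, -17/36), radius 1/90; u2: center (2/9, -17/36), radius 1/108; u3: center (0, 0), radius 1/9
Reducing the second expression gives u1: center (1/4, -17/36), radius 1/90; u2: center (2/9, -17/36), radius 1/108; u3: center (0, 0), radius 1/9
One common form — equal.

equal; the common form is u1: center (1/4, -17/36), radius 1/90; u2: center (2/9, -17/36), radius 1/108; u3: center (0, 0), radius 1/9


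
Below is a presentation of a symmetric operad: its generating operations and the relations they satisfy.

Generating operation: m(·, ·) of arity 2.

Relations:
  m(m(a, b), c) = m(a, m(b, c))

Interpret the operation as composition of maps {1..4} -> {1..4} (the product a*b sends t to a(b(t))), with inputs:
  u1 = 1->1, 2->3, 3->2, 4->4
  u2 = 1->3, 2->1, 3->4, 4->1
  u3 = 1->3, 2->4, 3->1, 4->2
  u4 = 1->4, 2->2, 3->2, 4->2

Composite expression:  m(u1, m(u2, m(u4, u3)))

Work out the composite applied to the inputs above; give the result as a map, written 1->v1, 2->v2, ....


1->1, 2->1, 3->1, 4->1

m(u4, u3) = 1->2, 2->2, 3->4, 4->2
m(u2, m(u4, u3)) = 1->1, 2->1, 3->1, 4->1
m(u1, m(u2, m(u4, u3))) = 1->1, 2->1, 3->1, 4->1


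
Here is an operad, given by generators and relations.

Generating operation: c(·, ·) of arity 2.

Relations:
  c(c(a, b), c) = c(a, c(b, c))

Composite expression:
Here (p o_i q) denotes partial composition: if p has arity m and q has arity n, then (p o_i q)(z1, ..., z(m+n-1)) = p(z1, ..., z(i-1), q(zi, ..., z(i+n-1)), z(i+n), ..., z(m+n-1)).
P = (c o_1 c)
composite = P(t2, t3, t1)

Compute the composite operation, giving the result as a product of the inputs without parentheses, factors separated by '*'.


t2 * t3 * t1


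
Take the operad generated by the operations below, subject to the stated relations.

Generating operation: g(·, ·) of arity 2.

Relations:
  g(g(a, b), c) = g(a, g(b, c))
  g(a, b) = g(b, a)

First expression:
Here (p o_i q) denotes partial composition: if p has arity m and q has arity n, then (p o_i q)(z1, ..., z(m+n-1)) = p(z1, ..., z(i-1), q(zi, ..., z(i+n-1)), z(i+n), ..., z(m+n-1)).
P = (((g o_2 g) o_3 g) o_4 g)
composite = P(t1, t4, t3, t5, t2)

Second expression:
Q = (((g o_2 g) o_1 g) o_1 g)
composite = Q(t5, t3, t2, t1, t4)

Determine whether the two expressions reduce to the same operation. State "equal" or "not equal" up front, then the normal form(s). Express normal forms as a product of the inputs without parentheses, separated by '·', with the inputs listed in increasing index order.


equal: each reduces to t1 · t2 · t3 · t4 · t5

The first expression reduces to t1 · t2 · t3 · t4 · t5
The second expression reduces to t1 · t2 · t3 · t4 · t5
One common form — equal.


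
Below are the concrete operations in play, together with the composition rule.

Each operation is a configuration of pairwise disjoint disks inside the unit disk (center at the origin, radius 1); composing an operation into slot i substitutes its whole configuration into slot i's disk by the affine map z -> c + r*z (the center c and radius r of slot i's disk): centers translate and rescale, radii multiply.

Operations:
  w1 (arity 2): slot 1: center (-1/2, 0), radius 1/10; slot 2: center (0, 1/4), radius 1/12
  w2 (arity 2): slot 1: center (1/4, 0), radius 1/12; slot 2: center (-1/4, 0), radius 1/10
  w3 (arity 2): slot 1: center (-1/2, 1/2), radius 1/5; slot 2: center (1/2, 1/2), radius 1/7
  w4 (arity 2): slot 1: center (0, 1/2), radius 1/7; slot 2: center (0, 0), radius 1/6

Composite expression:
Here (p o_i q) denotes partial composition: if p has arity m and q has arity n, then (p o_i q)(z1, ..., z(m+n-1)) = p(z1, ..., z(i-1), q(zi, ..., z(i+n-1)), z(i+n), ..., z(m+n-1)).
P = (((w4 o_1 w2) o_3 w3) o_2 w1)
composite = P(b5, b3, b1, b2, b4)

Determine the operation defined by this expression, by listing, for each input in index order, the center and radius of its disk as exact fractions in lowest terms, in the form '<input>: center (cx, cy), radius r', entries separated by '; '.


b1: center (-1/28, 141/280), radius 1/840; b2: center (-1/12, 1/12), radius 1/30; b3: center (-3/70, 1/2), radius 1/700; b4: center (1/12, 1/12), radius 1/42; b5: center (1/28, 1/2), radius 1/84
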